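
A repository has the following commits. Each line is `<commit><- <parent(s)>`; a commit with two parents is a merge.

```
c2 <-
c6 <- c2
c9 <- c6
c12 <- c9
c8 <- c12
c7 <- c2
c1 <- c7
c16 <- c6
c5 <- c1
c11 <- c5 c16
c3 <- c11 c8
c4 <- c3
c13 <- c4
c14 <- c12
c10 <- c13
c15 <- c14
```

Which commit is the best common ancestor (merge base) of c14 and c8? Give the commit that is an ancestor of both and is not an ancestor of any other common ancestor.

Ancestors of c14: {c12, c14, c2, c6, c9}.
Ancestors of c8: {c12, c2, c6, c8, c9}.
Common ancestors: {c12, c2, c6, c9}.
Among these, c12 is not an ancestor of any other common ancestor — it is the merge base.

c12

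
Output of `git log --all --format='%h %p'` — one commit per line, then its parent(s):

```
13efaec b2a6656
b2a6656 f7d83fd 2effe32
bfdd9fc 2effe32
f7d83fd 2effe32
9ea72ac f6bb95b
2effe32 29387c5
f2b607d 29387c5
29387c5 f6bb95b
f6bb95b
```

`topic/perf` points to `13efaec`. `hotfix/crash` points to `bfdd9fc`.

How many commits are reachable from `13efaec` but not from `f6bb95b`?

5

Reachable from 13efaec: {13efaec, 29387c5, 2effe32, b2a6656, f6bb95b, f7d83fd}.
Reachable from f6bb95b: {f6bb95b}.
In 13efaec's history but not f6bb95b's: {13efaec, 29387c5, 2effe32, b2a6656, f7d83fd} — 5 commits.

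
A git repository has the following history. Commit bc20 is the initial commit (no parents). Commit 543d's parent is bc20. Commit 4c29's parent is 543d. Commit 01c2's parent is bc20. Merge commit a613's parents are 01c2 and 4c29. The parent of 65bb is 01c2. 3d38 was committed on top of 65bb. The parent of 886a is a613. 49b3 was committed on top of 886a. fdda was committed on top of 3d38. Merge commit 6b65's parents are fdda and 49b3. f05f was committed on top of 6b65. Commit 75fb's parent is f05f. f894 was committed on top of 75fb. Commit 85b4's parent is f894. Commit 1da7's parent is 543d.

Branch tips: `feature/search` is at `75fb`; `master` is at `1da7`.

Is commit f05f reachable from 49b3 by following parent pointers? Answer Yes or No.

Ancestors of 49b3: {01c2, 49b3, 4c29, 543d, 886a, a613, bc20}.
f05f is not in that set, so it is not an ancestor of 49b3.

No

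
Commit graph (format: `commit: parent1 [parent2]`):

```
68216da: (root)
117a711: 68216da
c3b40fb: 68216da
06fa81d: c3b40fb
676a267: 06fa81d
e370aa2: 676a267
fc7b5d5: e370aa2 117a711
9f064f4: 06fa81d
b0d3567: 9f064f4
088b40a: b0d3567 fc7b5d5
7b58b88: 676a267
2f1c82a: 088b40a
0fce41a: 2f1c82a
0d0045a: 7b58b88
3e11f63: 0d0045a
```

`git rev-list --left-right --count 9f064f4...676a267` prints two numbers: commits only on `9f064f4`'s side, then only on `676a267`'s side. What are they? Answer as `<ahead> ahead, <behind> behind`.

1 ahead, 1 behind

Reachable from 9f064f4: {06fa81d, 68216da, 9f064f4, c3b40fb}.
Reachable from 676a267: {06fa81d, 676a267, 68216da, c3b40fb}.
Only in 9f064f4's history (ahead): {9f064f4} — 1.
Only in 676a267's history (behind): {676a267} — 1.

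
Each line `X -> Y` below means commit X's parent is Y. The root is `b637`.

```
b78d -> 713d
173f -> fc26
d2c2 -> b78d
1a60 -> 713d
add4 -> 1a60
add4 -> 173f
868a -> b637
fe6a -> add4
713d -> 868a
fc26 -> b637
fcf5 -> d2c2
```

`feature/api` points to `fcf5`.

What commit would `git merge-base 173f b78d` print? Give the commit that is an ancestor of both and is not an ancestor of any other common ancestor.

b637

Ancestors of 173f: {173f, b637, fc26}.
Ancestors of b78d: {713d, 868a, b637, b78d}.
Common ancestors: {b637}.
The only common ancestor is b637, so it is the merge base.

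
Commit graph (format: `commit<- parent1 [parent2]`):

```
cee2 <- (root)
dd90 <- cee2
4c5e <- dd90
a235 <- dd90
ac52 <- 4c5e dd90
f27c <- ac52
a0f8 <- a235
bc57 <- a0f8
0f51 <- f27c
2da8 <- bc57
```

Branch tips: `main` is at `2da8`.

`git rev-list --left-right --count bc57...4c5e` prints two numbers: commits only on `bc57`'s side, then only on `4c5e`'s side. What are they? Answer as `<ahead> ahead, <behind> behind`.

3 ahead, 1 behind

Reachable from bc57: {a0f8, a235, bc57, cee2, dd90}.
Reachable from 4c5e: {4c5e, cee2, dd90}.
Only in bc57's history (ahead): {a0f8, a235, bc57} — 3.
Only in 4c5e's history (behind): {4c5e} — 1.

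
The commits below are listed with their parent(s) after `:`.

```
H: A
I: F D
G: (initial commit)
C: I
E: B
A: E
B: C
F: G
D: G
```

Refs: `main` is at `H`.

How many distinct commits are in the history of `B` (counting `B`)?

Walking parent pointers from B: reachable set = {B, C, D, F, G, I}.
That is 6 commits.

6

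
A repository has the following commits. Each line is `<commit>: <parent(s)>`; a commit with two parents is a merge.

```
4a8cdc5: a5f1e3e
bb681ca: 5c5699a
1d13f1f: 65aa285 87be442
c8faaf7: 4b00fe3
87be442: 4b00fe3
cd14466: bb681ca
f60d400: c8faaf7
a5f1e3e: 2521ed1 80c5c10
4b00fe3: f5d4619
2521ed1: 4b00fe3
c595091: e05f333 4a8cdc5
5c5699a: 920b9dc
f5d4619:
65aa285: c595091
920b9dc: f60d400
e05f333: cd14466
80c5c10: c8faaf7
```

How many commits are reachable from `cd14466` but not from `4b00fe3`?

6

Reachable from cd14466: {4b00fe3, 5c5699a, 920b9dc, bb681ca, c8faaf7, cd14466, f5d4619, f60d400}.
Reachable from 4b00fe3: {4b00fe3, f5d4619}.
In cd14466's history but not 4b00fe3's: {5c5699a, 920b9dc, bb681ca, c8faaf7, cd14466, f60d400} — 6 commits.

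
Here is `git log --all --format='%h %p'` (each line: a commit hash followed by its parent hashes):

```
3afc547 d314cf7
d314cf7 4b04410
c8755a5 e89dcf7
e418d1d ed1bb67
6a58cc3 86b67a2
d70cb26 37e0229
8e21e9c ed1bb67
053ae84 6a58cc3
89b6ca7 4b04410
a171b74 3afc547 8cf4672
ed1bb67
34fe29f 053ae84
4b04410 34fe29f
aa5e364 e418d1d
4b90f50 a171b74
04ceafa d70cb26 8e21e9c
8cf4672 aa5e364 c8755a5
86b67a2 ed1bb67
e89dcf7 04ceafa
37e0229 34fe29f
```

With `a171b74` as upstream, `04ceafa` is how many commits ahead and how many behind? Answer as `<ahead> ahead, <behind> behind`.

Reachable from 04ceafa: {04ceafa, 053ae84, 34fe29f, 37e0229, 6a58cc3, 86b67a2, 8e21e9c, d70cb26, ed1bb67}.
Reachable from a171b74: {04ceafa, 053ae84, 34fe29f, 37e0229, 3afc547, 4b04410, 6a58cc3, 86b67a2, 8cf4672, 8e21e9c, a171b74, aa5e364, c8755a5, d314cf7, d70cb26, e418d1d, e89dcf7, ed1bb67}.
Only in 04ceafa's history (ahead): {} — 0.
Only in a171b74's history (behind): {3afc547, 4b04410, 8cf4672, a171b74, aa5e364, c8755a5, d314cf7, e418d1d, e89dcf7} — 9.

0 ahead, 9 behind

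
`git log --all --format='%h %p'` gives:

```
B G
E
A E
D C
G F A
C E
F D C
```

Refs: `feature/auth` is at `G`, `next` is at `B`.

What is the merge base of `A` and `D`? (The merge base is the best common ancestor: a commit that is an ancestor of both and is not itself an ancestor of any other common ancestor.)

E

Ancestors of A: {A, E}.
Ancestors of D: {C, D, E}.
Common ancestors: {E}.
The only common ancestor is E, so it is the merge base.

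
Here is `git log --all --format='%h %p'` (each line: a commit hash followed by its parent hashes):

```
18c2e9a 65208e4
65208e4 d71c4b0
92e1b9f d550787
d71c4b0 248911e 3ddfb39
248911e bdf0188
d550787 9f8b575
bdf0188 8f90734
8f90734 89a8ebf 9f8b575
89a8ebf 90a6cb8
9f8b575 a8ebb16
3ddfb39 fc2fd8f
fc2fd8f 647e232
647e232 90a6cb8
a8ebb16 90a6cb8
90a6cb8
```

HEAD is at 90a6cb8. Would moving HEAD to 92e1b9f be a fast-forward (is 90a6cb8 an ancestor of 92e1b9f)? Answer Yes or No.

A fast-forward from 90a6cb8 to 92e1b9f is possible iff 90a6cb8 is an ancestor of 92e1b9f.
Ancestors of 92e1b9f: {90a6cb8, 92e1b9f, 9f8b575, a8ebb16, d550787}.
90a6cb8 is among them, so fast-forward is possible.

Yes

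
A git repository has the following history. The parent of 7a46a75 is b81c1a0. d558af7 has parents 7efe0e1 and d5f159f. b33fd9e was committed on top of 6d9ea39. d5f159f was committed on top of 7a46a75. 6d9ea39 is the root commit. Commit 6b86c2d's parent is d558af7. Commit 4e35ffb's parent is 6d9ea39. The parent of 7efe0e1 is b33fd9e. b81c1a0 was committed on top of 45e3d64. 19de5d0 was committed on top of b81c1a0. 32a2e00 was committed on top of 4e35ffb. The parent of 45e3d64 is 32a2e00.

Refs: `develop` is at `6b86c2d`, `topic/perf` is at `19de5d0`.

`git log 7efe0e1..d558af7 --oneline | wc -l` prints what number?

7

Reachable from d558af7: {32a2e00, 45e3d64, 4e35ffb, 6d9ea39, 7a46a75, 7efe0e1, b33fd9e, b81c1a0, d558af7, d5f159f}.
Reachable from 7efe0e1: {6d9ea39, 7efe0e1, b33fd9e}.
In d558af7's history but not 7efe0e1's: {32a2e00, 45e3d64, 4e35ffb, 7a46a75, b81c1a0, d558af7, d5f159f} — 7 commits.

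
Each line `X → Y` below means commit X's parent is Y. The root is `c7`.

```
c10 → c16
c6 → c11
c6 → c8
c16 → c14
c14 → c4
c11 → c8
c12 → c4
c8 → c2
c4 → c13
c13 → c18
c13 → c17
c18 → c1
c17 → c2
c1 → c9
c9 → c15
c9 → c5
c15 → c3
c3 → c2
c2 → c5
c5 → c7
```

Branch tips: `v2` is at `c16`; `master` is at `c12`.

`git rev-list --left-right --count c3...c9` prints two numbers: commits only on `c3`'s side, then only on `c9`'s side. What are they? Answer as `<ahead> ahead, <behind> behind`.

Reachable from c3: {c2, c3, c5, c7}.
Reachable from c9: {c15, c2, c3, c5, c7, c9}.
Only in c3's history (ahead): {} — 0.
Only in c9's history (behind): {c15, c9} — 2.

0 ahead, 2 behind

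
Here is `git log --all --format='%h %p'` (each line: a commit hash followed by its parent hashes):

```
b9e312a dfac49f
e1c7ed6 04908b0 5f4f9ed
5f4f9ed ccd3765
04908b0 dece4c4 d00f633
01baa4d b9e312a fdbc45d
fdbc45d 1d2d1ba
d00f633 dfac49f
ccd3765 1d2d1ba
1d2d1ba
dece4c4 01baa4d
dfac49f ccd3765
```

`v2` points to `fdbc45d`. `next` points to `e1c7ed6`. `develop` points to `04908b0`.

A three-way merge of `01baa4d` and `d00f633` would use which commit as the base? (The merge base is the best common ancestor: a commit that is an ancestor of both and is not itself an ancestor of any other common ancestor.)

Ancestors of 01baa4d: {01baa4d, 1d2d1ba, b9e312a, ccd3765, dfac49f, fdbc45d}.
Ancestors of d00f633: {1d2d1ba, ccd3765, d00f633, dfac49f}.
Common ancestors: {1d2d1ba, ccd3765, dfac49f}.
Among these, dfac49f is not an ancestor of any other common ancestor — it is the merge base.

dfac49f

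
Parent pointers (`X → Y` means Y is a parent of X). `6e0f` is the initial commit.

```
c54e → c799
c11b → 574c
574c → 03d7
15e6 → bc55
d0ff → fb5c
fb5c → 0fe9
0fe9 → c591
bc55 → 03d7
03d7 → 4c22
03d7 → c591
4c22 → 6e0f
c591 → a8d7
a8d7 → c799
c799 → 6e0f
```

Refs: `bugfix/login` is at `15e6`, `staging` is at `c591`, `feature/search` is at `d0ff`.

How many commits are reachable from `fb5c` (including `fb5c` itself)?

6

Walking parent pointers from fb5c: reachable set = {0fe9, 6e0f, a8d7, c591, c799, fb5c}.
That is 6 commits.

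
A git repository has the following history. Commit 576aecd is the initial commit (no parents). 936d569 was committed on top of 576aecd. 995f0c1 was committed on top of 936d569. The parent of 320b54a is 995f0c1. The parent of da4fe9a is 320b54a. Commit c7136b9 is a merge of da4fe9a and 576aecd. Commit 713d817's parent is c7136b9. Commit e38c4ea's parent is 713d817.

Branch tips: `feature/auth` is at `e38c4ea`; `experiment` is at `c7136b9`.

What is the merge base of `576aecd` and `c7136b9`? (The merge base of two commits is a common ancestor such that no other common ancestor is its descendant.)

576aecd

Ancestors of 576aecd: {576aecd}.
Ancestors of c7136b9: {320b54a, 576aecd, 936d569, 995f0c1, c7136b9, da4fe9a}.
Common ancestors: {576aecd}.
The only common ancestor is 576aecd, so it is the merge base.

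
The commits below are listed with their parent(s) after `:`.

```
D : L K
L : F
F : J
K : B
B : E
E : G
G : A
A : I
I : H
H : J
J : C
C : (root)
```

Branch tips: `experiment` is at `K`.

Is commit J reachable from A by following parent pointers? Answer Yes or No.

Yes

Ancestors of A (commits reachable by following parents): {A, C, H, I, J}.
J is in that set, so it is an ancestor of A.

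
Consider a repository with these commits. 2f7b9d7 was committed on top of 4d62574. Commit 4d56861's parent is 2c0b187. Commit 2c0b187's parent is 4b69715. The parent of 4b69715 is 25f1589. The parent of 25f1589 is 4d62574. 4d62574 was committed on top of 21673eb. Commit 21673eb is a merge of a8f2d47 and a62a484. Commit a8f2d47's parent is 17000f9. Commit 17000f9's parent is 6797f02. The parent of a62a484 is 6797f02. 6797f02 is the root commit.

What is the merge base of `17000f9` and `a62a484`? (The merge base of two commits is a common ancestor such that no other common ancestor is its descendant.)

Ancestors of 17000f9: {17000f9, 6797f02}.
Ancestors of a62a484: {6797f02, a62a484}.
Common ancestors: {6797f02}.
The only common ancestor is 6797f02, so it is the merge base.

6797f02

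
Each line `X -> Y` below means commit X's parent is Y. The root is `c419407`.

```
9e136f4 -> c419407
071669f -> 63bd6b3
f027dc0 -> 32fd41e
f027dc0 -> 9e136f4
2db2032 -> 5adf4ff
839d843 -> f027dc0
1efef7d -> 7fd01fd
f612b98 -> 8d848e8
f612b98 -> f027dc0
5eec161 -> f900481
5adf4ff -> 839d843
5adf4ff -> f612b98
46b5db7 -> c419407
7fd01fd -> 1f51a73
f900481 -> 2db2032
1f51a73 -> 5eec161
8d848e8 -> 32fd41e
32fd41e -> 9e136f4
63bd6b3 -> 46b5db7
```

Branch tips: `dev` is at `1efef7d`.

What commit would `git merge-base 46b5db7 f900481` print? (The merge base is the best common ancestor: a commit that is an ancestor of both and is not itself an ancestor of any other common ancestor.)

Ancestors of 46b5db7: {46b5db7, c419407}.
Ancestors of f900481: {2db2032, 32fd41e, 5adf4ff, 839d843, 8d848e8, 9e136f4, c419407, f027dc0, f612b98, f900481}.
Common ancestors: {c419407}.
The only common ancestor is c419407, so it is the merge base.

c419407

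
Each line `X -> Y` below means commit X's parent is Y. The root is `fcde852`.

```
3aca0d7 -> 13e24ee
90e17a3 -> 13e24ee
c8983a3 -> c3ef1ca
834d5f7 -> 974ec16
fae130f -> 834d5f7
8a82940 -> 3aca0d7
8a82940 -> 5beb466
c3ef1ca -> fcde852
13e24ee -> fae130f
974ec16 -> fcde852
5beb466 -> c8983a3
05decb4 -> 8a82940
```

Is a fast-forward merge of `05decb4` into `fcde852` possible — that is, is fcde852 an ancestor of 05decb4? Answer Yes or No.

Yes

A fast-forward from fcde852 to 05decb4 is possible iff fcde852 is an ancestor of 05decb4.
Ancestors of 05decb4: {05decb4, 13e24ee, 3aca0d7, 5beb466, 834d5f7, 8a82940, 974ec16, c3ef1ca, c8983a3, fae130f, fcde852}.
fcde852 is among them, so fast-forward is possible.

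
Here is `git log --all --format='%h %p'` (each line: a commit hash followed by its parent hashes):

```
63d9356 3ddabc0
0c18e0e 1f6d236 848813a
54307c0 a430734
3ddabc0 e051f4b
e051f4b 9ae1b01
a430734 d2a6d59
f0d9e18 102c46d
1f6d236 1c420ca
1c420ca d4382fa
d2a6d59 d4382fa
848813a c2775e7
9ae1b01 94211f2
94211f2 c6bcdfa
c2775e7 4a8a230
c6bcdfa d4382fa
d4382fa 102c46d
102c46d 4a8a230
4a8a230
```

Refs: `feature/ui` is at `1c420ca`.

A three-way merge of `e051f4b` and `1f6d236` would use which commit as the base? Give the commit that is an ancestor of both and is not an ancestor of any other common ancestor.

d4382fa

Ancestors of e051f4b: {102c46d, 4a8a230, 94211f2, 9ae1b01, c6bcdfa, d4382fa, e051f4b}.
Ancestors of 1f6d236: {102c46d, 1c420ca, 1f6d236, 4a8a230, d4382fa}.
Common ancestors: {102c46d, 4a8a230, d4382fa}.
Among these, d4382fa is not an ancestor of any other common ancestor — it is the merge base.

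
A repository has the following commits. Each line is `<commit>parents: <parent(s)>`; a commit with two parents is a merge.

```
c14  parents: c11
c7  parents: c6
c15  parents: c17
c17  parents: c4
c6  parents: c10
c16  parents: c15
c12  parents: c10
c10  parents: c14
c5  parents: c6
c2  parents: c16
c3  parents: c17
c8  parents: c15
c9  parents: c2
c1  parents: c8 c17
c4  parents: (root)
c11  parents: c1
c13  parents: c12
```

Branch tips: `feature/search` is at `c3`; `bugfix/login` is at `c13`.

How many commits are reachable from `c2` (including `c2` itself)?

Walking parent pointers from c2: reachable set = {c15, c16, c17, c2, c4}.
That is 5 commits.

5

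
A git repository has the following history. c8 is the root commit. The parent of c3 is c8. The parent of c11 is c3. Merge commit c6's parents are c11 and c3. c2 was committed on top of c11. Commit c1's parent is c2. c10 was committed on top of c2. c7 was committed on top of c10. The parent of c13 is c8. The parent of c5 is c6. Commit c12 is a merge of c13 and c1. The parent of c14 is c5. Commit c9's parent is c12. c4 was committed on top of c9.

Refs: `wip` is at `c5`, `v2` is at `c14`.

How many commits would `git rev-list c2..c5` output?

2

Reachable from c5: {c11, c3, c5, c6, c8}.
Reachable from c2: {c11, c2, c3, c8}.
In c5's history but not c2's: {c5, c6} — 2 commits.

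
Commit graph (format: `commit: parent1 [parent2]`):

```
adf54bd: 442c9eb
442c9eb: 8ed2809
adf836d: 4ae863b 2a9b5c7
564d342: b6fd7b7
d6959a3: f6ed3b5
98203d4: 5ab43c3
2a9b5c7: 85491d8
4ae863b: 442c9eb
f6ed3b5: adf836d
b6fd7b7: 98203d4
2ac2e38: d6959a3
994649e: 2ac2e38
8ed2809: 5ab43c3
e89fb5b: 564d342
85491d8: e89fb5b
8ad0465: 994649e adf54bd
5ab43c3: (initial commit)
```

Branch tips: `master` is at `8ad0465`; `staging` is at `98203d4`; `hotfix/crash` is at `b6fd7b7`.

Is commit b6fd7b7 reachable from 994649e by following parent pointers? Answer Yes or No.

Ancestors of 994649e (commits reachable by following parents): {2a9b5c7, 2ac2e38, 442c9eb, 4ae863b, 564d342, 5ab43c3, 85491d8, 8ed2809, 98203d4, 994649e, adf836d, b6fd7b7, d6959a3, e89fb5b, f6ed3b5}.
b6fd7b7 is in that set, so it is an ancestor of 994649e.

Yes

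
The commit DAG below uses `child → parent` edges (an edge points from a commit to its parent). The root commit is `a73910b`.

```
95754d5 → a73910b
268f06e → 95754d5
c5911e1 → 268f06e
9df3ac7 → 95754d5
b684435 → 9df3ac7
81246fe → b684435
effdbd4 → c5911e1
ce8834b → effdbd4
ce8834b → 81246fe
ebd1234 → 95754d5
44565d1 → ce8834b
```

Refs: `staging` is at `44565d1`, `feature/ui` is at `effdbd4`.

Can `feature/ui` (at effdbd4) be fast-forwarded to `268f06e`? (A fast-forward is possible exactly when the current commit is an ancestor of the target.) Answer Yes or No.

No

A fast-forward from effdbd4 to 268f06e is possible iff effdbd4 is an ancestor of 268f06e.
Ancestors of 268f06e: {268f06e, 95754d5, a73910b}.
effdbd4 is not among them, so fast-forward is not possible.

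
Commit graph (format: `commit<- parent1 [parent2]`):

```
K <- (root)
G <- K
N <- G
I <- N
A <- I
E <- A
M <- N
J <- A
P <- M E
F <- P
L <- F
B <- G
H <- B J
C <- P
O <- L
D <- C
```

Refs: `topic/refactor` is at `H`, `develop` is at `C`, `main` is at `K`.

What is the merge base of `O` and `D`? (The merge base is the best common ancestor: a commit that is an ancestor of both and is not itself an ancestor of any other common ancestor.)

P

Ancestors of O: {A, E, F, G, I, K, L, M, N, O, P}.
Ancestors of D: {A, C, D, E, G, I, K, M, N, P}.
Common ancestors: {A, E, G, I, K, M, N, P}.
Among these, P is not an ancestor of any other common ancestor — it is the merge base.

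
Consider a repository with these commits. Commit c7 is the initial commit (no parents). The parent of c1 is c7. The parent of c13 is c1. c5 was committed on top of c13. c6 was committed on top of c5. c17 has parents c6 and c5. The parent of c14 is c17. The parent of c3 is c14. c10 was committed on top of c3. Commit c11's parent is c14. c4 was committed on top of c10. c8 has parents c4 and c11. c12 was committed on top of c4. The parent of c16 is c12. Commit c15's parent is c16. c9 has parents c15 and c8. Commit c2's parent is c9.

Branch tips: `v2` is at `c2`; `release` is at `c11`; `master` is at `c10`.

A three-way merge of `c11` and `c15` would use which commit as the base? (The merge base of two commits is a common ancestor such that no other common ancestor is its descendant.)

c14

Ancestors of c11: {c1, c11, c13, c14, c17, c5, c6, c7}.
Ancestors of c15: {c1, c10, c12, c13, c14, c15, c16, c17, c3, c4, c5, c6, c7}.
Common ancestors: {c1, c13, c14, c17, c5, c6, c7}.
Among these, c14 is not an ancestor of any other common ancestor — it is the merge base.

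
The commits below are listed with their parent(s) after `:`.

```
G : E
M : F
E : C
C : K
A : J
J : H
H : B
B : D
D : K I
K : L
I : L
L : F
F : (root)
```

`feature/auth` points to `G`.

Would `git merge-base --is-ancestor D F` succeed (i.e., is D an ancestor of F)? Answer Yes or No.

Ancestors of F: {F}.
D is not in that set, so it is not an ancestor of F.

No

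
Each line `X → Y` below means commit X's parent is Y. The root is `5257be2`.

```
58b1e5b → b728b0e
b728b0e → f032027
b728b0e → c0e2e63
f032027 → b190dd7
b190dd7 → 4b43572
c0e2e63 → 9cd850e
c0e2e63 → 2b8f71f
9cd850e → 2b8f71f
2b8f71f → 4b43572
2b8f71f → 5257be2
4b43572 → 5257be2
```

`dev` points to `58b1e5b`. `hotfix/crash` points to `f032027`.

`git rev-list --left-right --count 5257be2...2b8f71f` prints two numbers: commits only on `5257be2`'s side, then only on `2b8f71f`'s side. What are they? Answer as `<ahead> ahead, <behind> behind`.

0 ahead, 2 behind

Reachable from 5257be2: {5257be2}.
Reachable from 2b8f71f: {2b8f71f, 4b43572, 5257be2}.
Only in 5257be2's history (ahead): {} — 0.
Only in 2b8f71f's history (behind): {2b8f71f, 4b43572} — 2.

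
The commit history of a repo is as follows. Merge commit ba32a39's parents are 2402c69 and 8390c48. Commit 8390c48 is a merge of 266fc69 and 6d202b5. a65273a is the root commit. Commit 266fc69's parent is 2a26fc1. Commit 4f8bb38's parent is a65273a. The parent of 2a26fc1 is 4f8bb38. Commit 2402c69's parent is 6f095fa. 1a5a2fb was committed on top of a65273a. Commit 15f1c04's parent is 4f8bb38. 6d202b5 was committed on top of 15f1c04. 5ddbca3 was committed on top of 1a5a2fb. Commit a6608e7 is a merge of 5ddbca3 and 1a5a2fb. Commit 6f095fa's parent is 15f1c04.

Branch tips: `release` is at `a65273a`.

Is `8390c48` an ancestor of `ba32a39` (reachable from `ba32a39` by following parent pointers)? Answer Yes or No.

Ancestors of ba32a39 (commits reachable by following parents): {15f1c04, 2402c69, 266fc69, 2a26fc1, 4f8bb38, 6d202b5, 6f095fa, 8390c48, a65273a, ba32a39}.
8390c48 is in that set, so it is an ancestor of ba32a39.

Yes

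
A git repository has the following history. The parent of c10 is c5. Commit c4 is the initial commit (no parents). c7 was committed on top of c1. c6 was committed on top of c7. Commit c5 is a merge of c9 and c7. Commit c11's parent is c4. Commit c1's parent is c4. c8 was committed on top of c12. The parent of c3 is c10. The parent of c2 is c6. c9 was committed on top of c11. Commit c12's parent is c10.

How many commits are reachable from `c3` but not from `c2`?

Reachable from c3: {c1, c10, c11, c3, c4, c5, c7, c9}.
Reachable from c2: {c1, c2, c4, c6, c7}.
In c3's history but not c2's: {c10, c11, c3, c5, c9} — 5 commits.

5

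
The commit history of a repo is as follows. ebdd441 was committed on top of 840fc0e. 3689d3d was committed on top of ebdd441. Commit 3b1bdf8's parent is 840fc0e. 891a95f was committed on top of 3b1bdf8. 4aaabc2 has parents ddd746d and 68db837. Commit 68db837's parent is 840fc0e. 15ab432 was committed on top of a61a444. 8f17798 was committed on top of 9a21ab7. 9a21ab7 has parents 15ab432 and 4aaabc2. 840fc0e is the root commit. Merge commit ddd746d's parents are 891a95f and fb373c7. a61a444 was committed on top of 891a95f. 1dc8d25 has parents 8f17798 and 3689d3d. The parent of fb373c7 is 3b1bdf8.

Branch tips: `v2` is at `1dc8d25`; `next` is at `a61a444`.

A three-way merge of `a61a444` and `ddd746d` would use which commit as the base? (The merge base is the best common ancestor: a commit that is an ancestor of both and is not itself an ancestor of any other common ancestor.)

Ancestors of a61a444: {3b1bdf8, 840fc0e, 891a95f, a61a444}.
Ancestors of ddd746d: {3b1bdf8, 840fc0e, 891a95f, ddd746d, fb373c7}.
Common ancestors: {3b1bdf8, 840fc0e, 891a95f}.
Among these, 891a95f is not an ancestor of any other common ancestor — it is the merge base.

891a95f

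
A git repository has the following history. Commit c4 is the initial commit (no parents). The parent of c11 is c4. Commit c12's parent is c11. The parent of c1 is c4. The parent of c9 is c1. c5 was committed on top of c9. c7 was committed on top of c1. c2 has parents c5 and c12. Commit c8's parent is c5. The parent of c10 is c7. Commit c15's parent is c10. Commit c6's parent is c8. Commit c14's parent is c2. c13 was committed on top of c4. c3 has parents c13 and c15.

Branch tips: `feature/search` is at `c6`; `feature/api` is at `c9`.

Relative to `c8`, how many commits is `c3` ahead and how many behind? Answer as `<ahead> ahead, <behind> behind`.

Reachable from c3: {c1, c10, c13, c15, c3, c4, c7}.
Reachable from c8: {c1, c4, c5, c8, c9}.
Only in c3's history (ahead): {c10, c13, c15, c3, c7} — 5.
Only in c8's history (behind): {c5, c8, c9} — 3.

5 ahead, 3 behind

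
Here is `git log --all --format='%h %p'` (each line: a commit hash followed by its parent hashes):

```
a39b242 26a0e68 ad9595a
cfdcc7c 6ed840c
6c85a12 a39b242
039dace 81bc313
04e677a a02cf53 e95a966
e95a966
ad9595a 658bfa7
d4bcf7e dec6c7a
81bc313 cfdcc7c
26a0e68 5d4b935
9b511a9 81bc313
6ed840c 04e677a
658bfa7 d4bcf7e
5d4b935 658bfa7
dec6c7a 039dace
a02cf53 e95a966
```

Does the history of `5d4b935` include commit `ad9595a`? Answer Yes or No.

No

Ancestors of 5d4b935: {039dace, 04e677a, 5d4b935, 658bfa7, 6ed840c, 81bc313, a02cf53, cfdcc7c, d4bcf7e, dec6c7a, e95a966}.
ad9595a is not in that set, so it is not an ancestor of 5d4b935.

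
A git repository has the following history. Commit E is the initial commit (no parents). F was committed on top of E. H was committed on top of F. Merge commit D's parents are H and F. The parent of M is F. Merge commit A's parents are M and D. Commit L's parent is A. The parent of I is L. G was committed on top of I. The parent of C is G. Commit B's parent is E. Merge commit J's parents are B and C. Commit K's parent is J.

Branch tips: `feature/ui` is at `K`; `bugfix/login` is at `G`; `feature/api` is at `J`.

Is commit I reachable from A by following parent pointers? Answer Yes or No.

No

Ancestors of A: {A, D, E, F, H, M}.
I is not in that set, so it is not an ancestor of A.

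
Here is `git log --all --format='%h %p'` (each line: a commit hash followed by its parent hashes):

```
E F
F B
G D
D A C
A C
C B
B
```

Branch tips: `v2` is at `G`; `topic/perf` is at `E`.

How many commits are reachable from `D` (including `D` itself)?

4

Walking parent pointers from D: reachable set = {A, B, C, D}.
That is 4 commits.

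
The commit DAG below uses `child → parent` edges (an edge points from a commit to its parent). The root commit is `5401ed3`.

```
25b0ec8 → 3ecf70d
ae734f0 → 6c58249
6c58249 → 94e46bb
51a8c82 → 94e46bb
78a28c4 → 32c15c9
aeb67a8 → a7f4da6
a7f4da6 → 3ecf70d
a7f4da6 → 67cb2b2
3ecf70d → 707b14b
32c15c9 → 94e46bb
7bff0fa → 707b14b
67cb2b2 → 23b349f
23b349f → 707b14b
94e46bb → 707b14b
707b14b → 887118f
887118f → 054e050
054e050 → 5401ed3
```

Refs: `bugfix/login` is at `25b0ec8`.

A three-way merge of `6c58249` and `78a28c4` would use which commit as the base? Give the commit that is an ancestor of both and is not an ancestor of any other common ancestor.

94e46bb

Ancestors of 6c58249: {054e050, 5401ed3, 6c58249, 707b14b, 887118f, 94e46bb}.
Ancestors of 78a28c4: {054e050, 32c15c9, 5401ed3, 707b14b, 78a28c4, 887118f, 94e46bb}.
Common ancestors: {054e050, 5401ed3, 707b14b, 887118f, 94e46bb}.
Among these, 94e46bb is not an ancestor of any other common ancestor — it is the merge base.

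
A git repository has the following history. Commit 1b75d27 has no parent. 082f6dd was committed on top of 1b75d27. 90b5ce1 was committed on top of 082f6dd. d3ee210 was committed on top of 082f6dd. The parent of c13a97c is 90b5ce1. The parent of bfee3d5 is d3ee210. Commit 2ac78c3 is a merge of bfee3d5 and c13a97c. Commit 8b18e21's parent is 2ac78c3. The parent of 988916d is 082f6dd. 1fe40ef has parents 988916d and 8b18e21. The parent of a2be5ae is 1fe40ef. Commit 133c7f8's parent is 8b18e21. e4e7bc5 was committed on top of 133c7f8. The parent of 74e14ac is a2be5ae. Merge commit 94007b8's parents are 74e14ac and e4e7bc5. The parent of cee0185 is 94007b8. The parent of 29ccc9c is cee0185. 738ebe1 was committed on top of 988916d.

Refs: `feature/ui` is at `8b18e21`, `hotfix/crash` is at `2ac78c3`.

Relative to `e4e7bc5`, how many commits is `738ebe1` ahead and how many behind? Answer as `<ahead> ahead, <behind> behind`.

Reachable from 738ebe1: {082f6dd, 1b75d27, 738ebe1, 988916d}.
Reachable from e4e7bc5: {082f6dd, 133c7f8, 1b75d27, 2ac78c3, 8b18e21, 90b5ce1, bfee3d5, c13a97c, d3ee210, e4e7bc5}.
Only in 738ebe1's history (ahead): {738ebe1, 988916d} — 2.
Only in e4e7bc5's history (behind): {133c7f8, 2ac78c3, 8b18e21, 90b5ce1, bfee3d5, c13a97c, d3ee210, e4e7bc5} — 8.

2 ahead, 8 behind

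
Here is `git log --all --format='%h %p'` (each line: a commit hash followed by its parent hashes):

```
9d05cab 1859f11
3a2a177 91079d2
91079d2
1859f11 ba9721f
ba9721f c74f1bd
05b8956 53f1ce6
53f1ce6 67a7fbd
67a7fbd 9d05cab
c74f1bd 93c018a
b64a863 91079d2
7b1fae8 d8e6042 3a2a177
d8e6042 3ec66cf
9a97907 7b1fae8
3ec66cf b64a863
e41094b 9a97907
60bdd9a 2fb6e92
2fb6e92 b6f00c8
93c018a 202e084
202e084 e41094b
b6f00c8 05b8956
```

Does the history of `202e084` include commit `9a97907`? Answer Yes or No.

Ancestors of 202e084 (commits reachable by following parents): {202e084, 3a2a177, 3ec66cf, 7b1fae8, 91079d2, 9a97907, b64a863, d8e6042, e41094b}.
9a97907 is in that set, so it is an ancestor of 202e084.

Yes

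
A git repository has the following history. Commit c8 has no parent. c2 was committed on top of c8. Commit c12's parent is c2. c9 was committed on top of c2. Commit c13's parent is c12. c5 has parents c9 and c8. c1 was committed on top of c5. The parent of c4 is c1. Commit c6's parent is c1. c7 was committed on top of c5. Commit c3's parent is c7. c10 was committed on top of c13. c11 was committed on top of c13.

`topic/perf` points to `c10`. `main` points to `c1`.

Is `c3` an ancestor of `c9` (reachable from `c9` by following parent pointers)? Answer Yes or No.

No

Ancestors of c9: {c2, c8, c9}.
c3 is not in that set, so it is not an ancestor of c9.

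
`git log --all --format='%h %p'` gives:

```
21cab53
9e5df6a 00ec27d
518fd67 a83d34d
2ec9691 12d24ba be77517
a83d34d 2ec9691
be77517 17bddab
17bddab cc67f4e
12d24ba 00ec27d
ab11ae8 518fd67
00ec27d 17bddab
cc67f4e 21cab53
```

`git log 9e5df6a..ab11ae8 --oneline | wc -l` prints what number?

6

Reachable from ab11ae8: {00ec27d, 12d24ba, 17bddab, 21cab53, 2ec9691, 518fd67, a83d34d, ab11ae8, be77517, cc67f4e}.
Reachable from 9e5df6a: {00ec27d, 17bddab, 21cab53, 9e5df6a, cc67f4e}.
In ab11ae8's history but not 9e5df6a's: {12d24ba, 2ec9691, 518fd67, a83d34d, ab11ae8, be77517} — 6 commits.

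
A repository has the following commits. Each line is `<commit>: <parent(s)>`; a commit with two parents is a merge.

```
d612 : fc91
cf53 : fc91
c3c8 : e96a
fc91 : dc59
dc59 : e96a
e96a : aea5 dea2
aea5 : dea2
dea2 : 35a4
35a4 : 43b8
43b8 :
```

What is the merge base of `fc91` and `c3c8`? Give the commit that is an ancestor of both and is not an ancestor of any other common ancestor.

e96a

Ancestors of fc91: {35a4, 43b8, aea5, dc59, dea2, e96a, fc91}.
Ancestors of c3c8: {35a4, 43b8, aea5, c3c8, dea2, e96a}.
Common ancestors: {35a4, 43b8, aea5, dea2, e96a}.
Among these, e96a is not an ancestor of any other common ancestor — it is the merge base.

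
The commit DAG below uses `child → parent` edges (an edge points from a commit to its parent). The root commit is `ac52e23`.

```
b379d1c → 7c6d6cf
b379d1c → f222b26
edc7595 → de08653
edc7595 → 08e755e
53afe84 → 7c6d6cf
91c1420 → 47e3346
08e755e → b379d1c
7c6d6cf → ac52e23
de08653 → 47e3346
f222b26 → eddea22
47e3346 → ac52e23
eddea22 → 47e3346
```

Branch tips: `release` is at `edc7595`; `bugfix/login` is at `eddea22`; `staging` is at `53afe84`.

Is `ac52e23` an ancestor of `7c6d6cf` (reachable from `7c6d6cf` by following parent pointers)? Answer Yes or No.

Yes

Ancestors of 7c6d6cf (commits reachable by following parents): {7c6d6cf, ac52e23}.
ac52e23 is in that set, so it is an ancestor of 7c6d6cf.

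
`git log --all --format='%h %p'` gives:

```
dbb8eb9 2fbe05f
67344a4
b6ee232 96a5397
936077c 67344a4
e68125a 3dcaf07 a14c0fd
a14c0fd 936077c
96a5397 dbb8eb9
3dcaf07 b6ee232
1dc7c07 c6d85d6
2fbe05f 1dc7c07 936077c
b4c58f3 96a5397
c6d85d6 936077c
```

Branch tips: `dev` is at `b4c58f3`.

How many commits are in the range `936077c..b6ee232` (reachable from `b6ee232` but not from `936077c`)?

Reachable from b6ee232: {1dc7c07, 2fbe05f, 67344a4, 936077c, 96a5397, b6ee232, c6d85d6, dbb8eb9}.
Reachable from 936077c: {67344a4, 936077c}.
In b6ee232's history but not 936077c's: {1dc7c07, 2fbe05f, 96a5397, b6ee232, c6d85d6, dbb8eb9} — 6 commits.

6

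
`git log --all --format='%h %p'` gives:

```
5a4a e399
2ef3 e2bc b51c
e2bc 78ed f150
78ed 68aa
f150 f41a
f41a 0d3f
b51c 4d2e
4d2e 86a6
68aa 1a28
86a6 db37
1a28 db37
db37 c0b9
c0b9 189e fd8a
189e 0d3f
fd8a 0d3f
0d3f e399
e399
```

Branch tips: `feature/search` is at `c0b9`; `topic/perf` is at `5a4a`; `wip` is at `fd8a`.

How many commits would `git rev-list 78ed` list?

Walking parent pointers from 78ed: reachable set = {0d3f, 189e, 1a28, 68aa, 78ed, c0b9, db37, e399, fd8a}.
That is 9 commits.

9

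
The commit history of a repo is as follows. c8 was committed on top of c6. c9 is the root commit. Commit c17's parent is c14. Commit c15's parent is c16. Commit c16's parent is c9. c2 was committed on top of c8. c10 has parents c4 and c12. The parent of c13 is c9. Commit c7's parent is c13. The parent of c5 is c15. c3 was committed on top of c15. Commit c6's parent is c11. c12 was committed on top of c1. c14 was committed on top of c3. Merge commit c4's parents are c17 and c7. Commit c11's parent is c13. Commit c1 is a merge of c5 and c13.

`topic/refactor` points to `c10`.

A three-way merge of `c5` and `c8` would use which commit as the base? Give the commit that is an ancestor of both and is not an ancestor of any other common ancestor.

Ancestors of c5: {c15, c16, c5, c9}.
Ancestors of c8: {c11, c13, c6, c8, c9}.
Common ancestors: {c9}.
The only common ancestor is c9, so it is the merge base.

c9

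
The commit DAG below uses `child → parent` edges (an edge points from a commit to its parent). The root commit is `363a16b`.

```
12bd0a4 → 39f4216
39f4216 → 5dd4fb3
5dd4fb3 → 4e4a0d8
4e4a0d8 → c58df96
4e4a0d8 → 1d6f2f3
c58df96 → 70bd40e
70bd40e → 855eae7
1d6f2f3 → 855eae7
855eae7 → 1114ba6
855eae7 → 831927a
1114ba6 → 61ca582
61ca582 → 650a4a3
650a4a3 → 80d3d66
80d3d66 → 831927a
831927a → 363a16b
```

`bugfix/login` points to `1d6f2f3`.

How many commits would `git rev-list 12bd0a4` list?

14

Walking parent pointers from 12bd0a4: reachable set = {1114ba6, 12bd0a4, 1d6f2f3, 363a16b, 39f4216, 4e4a0d8, 5dd4fb3, 61ca582, 650a4a3, 70bd40e, 80d3d66, 831927a, 855eae7, c58df96}.
That is 14 commits.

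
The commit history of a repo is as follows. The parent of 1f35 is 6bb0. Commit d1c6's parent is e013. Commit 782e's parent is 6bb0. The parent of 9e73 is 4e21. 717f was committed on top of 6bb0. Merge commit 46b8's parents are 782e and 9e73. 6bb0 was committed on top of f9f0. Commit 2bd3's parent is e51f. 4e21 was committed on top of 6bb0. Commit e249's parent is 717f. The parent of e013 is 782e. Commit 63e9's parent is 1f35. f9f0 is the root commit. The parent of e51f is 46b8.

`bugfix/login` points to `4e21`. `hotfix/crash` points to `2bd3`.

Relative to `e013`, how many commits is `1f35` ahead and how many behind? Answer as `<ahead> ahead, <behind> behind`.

1 ahead, 2 behind

Reachable from 1f35: {1f35, 6bb0, f9f0}.
Reachable from e013: {6bb0, 782e, e013, f9f0}.
Only in 1f35's history (ahead): {1f35} — 1.
Only in e013's history (behind): {782e, e013} — 2.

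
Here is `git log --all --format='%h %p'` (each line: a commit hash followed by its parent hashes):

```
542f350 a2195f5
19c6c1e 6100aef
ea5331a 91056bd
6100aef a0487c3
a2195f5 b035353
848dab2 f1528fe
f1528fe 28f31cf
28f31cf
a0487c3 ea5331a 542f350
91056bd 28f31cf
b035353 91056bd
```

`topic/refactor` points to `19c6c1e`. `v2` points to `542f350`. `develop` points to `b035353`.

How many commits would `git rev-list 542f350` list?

Walking parent pointers from 542f350: reachable set = {28f31cf, 542f350, 91056bd, a2195f5, b035353}.
That is 5 commits.

5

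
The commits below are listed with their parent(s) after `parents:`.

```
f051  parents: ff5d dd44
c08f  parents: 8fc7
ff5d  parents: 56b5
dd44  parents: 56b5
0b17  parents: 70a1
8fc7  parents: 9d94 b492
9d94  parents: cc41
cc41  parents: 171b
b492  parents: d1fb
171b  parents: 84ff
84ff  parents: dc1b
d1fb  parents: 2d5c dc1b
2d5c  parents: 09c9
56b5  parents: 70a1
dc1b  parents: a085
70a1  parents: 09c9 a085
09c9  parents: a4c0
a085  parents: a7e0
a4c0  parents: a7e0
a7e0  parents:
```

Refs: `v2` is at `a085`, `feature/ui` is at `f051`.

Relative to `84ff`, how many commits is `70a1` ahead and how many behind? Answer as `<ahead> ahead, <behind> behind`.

Reachable from 70a1: {09c9, 70a1, a085, a4c0, a7e0}.
Reachable from 84ff: {84ff, a085, a7e0, dc1b}.
Only in 70a1's history (ahead): {09c9, 70a1, a4c0} — 3.
Only in 84ff's history (behind): {84ff, dc1b} — 2.

3 ahead, 2 behind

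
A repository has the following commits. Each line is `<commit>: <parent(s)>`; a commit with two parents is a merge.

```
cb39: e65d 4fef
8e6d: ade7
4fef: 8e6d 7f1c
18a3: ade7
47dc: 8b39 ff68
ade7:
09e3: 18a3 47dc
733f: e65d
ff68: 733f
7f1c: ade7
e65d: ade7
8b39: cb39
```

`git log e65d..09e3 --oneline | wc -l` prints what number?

Reachable from 09e3: {09e3, 18a3, 47dc, 4fef, 733f, 7f1c, 8b39, 8e6d, ade7, cb39, e65d, ff68}.
Reachable from e65d: {ade7, e65d}.
In 09e3's history but not e65d's: {09e3, 18a3, 47dc, 4fef, 733f, 7f1c, 8b39, 8e6d, cb39, ff68} — 10 commits.

10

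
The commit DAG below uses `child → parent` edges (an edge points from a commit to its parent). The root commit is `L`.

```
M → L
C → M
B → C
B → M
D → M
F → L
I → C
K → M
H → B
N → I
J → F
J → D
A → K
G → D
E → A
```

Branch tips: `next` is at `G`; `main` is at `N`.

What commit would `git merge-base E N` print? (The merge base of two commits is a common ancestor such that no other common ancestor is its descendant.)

M

Ancestors of E: {A, E, K, L, M}.
Ancestors of N: {C, I, L, M, N}.
Common ancestors: {L, M}.
Among these, M is not an ancestor of any other common ancestor — it is the merge base.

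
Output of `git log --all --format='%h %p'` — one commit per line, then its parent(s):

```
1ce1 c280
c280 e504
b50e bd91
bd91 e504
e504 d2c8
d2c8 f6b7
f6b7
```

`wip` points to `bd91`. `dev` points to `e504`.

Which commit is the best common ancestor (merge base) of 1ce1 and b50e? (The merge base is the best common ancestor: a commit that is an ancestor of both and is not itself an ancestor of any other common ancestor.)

Ancestors of 1ce1: {1ce1, c280, d2c8, e504, f6b7}.
Ancestors of b50e: {b50e, bd91, d2c8, e504, f6b7}.
Common ancestors: {d2c8, e504, f6b7}.
Among these, e504 is not an ancestor of any other common ancestor — it is the merge base.

e504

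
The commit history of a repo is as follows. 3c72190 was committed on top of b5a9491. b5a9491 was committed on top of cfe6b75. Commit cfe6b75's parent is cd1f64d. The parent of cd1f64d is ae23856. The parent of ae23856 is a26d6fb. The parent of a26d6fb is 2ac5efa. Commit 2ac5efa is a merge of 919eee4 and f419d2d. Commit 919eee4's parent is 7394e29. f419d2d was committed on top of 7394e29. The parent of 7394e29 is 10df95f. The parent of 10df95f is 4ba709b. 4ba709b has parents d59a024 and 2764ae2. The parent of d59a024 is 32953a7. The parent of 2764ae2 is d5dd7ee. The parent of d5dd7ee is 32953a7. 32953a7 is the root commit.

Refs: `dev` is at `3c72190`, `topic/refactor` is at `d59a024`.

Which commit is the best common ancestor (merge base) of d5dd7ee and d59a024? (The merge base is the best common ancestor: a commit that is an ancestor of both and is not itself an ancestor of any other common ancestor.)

Ancestors of d5dd7ee: {32953a7, d5dd7ee}.
Ancestors of d59a024: {32953a7, d59a024}.
Common ancestors: {32953a7}.
The only common ancestor is 32953a7, so it is the merge base.

32953a7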